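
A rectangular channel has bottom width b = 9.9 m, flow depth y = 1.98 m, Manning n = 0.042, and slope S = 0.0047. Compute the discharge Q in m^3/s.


For a rectangular channel, the cross-sectional area A = b * y = 9.9 * 1.98 = 19.6 m^2.
The wetted perimeter P = b + 2y = 9.9 + 2*1.98 = 13.86 m.
Hydraulic radius R = A/P = 19.6/13.86 = 1.4143 m.
Velocity V = (1/n)*R^(2/3)*S^(1/2) = (1/0.042)*1.4143^(2/3)*0.0047^(1/2) = 2.0566 m/s.
Discharge Q = A * V = 19.6 * 2.0566 = 40.314 m^3/s.

40.314


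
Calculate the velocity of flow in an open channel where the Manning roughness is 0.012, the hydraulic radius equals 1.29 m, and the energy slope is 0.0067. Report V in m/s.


Manning's equation gives V = (1/n) * R^(2/3) * S^(1/2).
First, compute R^(2/3) = 1.29^(2/3) = 1.185.
Next, S^(1/2) = 0.0067^(1/2) = 0.081854.
Then 1/n = 1/0.012 = 83.33.
V = 83.33 * 1.185 * 0.081854 = 8.0832 m/s.

8.0832


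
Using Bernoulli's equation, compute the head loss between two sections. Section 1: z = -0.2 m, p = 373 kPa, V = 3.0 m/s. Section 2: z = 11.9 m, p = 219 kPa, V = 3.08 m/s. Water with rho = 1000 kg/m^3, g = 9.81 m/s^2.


Total head at each section: H = z + p/(rho*g) + V^2/(2g).
H1 = -0.2 + 373*1000/(1000*9.81) + 3.0^2/(2*9.81)
   = -0.2 + 38.022 + 0.4587
   = 38.281 m.
H2 = 11.9 + 219*1000/(1000*9.81) + 3.08^2/(2*9.81)
   = 11.9 + 22.324 + 0.4835
   = 34.708 m.
h_L = H1 - H2 = 38.281 - 34.708 = 3.573 m.

3.573


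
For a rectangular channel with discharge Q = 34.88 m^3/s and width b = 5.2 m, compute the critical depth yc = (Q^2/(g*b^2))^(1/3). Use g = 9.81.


Using yc = (Q^2 / (g * b^2))^(1/3):
Q^2 = 34.88^2 = 1216.61.
g * b^2 = 9.81 * 5.2^2 = 9.81 * 27.04 = 265.26.
Q^2 / (g*b^2) = 1216.61 / 265.26 = 4.5865.
yc = 4.5865^(1/3) = 1.6615 m.

1.6615


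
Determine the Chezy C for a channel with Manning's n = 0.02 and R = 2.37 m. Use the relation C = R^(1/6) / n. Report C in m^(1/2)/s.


The Chezy coefficient relates to Manning's n through C = R^(1/6) / n.
R^(1/6) = 2.37^(1/6) = 1.15467.
C = 1.15467 / 0.02 = 57.73 m^(1/2)/s.

57.73


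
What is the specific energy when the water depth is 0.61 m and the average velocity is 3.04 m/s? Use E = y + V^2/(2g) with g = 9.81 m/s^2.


Specific energy E = y + V^2/(2g).
Velocity head = V^2/(2g) = 3.04^2 / (2*9.81) = 9.2416 / 19.62 = 0.471 m.
E = 0.61 + 0.471 = 1.081 m.

1.081


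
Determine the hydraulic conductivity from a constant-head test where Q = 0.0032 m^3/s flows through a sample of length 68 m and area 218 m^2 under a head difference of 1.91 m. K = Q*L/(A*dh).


From K = Q*L / (A*dh):
Numerator: Q*L = 0.0032 * 68 = 0.2176.
Denominator: A*dh = 218 * 1.91 = 416.38.
K = 0.2176 / 416.38 = 0.000523 m/s.

0.000523


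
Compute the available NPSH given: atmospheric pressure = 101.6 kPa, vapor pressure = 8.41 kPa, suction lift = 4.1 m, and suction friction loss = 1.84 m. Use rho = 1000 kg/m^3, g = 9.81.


NPSHa = p_atm/(rho*g) - z_s - hf_s - p_vap/(rho*g).
p_atm/(rho*g) = 101.6*1000 / (1000*9.81) = 10.357 m.
p_vap/(rho*g) = 8.41*1000 / (1000*9.81) = 0.857 m.
NPSHa = 10.357 - 4.1 - 1.84 - 0.857
      = 3.56 m.

3.56


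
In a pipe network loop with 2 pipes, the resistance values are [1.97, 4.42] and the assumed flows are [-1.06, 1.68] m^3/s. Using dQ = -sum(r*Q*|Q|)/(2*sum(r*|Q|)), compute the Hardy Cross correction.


Numerator terms (r*Q*|Q|): 1.97*-1.06*|-1.06| = -2.2135; 4.42*1.68*|1.68| = 12.475.
Sum of numerator = 10.2615.
Denominator terms (r*|Q|): 1.97*|-1.06| = 2.0882; 4.42*|1.68| = 7.4256.
2 * sum of denominator = 2 * 9.5138 = 19.0276.
dQ = -10.2615 / 19.0276 = -0.5393 m^3/s.

-0.5393


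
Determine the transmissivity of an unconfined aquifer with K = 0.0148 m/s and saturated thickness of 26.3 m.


Transmissivity is defined as T = K * h.
T = 0.0148 * 26.3
  = 0.3892 m^2/s.

0.3892


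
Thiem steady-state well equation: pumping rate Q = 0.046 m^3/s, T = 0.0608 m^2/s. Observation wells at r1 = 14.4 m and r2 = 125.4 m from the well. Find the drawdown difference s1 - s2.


Thiem equation: s1 - s2 = Q/(2*pi*T) * ln(r2/r1).
ln(r2/r1) = ln(125.4/14.4) = 2.1643.
Q/(2*pi*T) = 0.046 / (2*pi*0.0608) = 0.046 / 0.382 = 0.1204.
s1 - s2 = 0.1204 * 2.1643 = 0.2606 m.

0.2606


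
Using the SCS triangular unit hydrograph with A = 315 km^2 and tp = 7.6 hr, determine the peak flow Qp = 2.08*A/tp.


SCS formula: Qp = 2.08 * A / tp.
Qp = 2.08 * 315 / 7.6
   = 655.2 / 7.6
   = 86.21 m^3/s per cm.

86.21


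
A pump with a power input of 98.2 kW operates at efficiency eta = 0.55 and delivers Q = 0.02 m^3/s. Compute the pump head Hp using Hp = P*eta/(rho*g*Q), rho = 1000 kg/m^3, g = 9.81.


Pump head formula: Hp = P * eta / (rho * g * Q).
Numerator: P * eta = 98.2 * 1000 * 0.55 = 54010.0 W.
Denominator: rho * g * Q = 1000 * 9.81 * 0.02 = 196.2.
Hp = 54010.0 / 196.2 = 275.28 m.

275.28


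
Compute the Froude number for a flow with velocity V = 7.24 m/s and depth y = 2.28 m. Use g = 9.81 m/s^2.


The Froude number is defined as Fr = V / sqrt(g*y).
g*y = 9.81 * 2.28 = 22.3668.
sqrt(g*y) = sqrt(22.3668) = 4.7294.
Fr = 7.24 / 4.7294 = 1.5309.

1.5309


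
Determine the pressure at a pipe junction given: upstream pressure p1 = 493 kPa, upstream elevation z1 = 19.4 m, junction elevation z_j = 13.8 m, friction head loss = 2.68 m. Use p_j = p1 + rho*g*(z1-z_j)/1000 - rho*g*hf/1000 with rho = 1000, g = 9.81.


Junction pressure: p_j = p1 + rho*g*(z1 - z_j)/1000 - rho*g*hf/1000.
Elevation term = 1000*9.81*(19.4 - 13.8)/1000 = 54.936 kPa.
Friction term = 1000*9.81*2.68/1000 = 26.291 kPa.
p_j = 493 + 54.936 - 26.291 = 521.65 kPa.

521.65


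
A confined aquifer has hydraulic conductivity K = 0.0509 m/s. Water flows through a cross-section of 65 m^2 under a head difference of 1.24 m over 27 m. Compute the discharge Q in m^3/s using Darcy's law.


Darcy's law: Q = K * A * i, where i = dh/L.
Hydraulic gradient i = 1.24 / 27 = 0.045926.
Q = 0.0509 * 65 * 0.045926
  = 0.1519 m^3/s.

0.1519


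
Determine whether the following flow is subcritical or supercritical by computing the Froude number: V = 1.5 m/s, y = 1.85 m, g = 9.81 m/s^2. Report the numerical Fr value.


The Froude number is defined as Fr = V / sqrt(g*y).
g*y = 9.81 * 1.85 = 18.1485.
sqrt(g*y) = sqrt(18.1485) = 4.2601.
Fr = 1.5 / 4.2601 = 0.3521.
Since Fr < 1, the flow is subcritical.

0.3521


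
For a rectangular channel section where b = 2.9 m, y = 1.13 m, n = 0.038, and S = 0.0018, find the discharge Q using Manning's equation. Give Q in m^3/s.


For a rectangular channel, the cross-sectional area A = b * y = 2.9 * 1.13 = 3.28 m^2.
The wetted perimeter P = b + 2y = 2.9 + 2*1.13 = 5.16 m.
Hydraulic radius R = A/P = 3.28/5.16 = 0.6351 m.
Velocity V = (1/n)*R^(2/3)*S^(1/2) = (1/0.038)*0.6351^(2/3)*0.0018^(1/2) = 0.8249 m/s.
Discharge Q = A * V = 3.28 * 0.8249 = 2.703 m^3/s.

2.703


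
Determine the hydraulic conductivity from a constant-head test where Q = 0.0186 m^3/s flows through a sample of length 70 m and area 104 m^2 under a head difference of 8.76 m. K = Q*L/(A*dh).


From K = Q*L / (A*dh):
Numerator: Q*L = 0.0186 * 70 = 1.302.
Denominator: A*dh = 104 * 8.76 = 911.04.
K = 1.302 / 911.04 = 0.001429 m/s.

0.001429


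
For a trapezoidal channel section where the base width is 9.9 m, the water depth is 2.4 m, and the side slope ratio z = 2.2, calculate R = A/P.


For a trapezoidal section with side slope z:
A = (b + z*y)*y = (9.9 + 2.2*2.4)*2.4 = 36.432 m^2.
P = b + 2*y*sqrt(1 + z^2) = 9.9 + 2*2.4*sqrt(1 + 2.2^2) = 21.5 m.
R = A/P = 36.432 / 21.5 = 1.6945 m.

1.6945


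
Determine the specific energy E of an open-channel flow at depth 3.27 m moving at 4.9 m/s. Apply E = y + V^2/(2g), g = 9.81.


Specific energy E = y + V^2/(2g).
Velocity head = V^2/(2g) = 4.9^2 / (2*9.81) = 24.01 / 19.62 = 1.2238 m.
E = 3.27 + 1.2238 = 4.4938 m.

4.4938


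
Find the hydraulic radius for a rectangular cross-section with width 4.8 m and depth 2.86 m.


For a rectangular section:
Flow area A = b * y = 4.8 * 2.86 = 13.73 m^2.
Wetted perimeter P = b + 2y = 4.8 + 2*2.86 = 10.52 m.
Hydraulic radius R = A/P = 13.73 / 10.52 = 1.3049 m.

1.3049


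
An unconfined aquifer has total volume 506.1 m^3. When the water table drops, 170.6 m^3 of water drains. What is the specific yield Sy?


Specific yield Sy = Volume drained / Total volume.
Sy = 170.6 / 506.1
   = 0.3371.

0.3371


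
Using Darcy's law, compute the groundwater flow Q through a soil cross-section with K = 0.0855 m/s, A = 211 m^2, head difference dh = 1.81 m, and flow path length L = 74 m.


Darcy's law: Q = K * A * i, where i = dh/L.
Hydraulic gradient i = 1.81 / 74 = 0.024459.
Q = 0.0855 * 211 * 0.024459
  = 0.4413 m^3/s.

0.4413


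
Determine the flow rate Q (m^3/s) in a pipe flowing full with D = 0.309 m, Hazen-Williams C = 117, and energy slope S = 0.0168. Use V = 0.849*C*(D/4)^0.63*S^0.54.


For a full circular pipe, R = D/4 = 0.309/4 = 0.0772 m.
V = 0.849 * 117 * 0.0772^0.63 * 0.0168^0.54
  = 0.849 * 117 * 0.19924 * 0.11007
  = 2.1784 m/s.
Pipe area A = pi*D^2/4 = pi*0.309^2/4 = 0.075 m^2.
Q = A * V = 0.075 * 2.1784 = 0.1634 m^3/s.

0.1634


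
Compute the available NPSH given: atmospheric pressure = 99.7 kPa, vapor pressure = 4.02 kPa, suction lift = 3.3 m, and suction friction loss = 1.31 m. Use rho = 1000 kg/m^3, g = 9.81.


NPSHa = p_atm/(rho*g) - z_s - hf_s - p_vap/(rho*g).
p_atm/(rho*g) = 99.7*1000 / (1000*9.81) = 10.163 m.
p_vap/(rho*g) = 4.02*1000 / (1000*9.81) = 0.41 m.
NPSHa = 10.163 - 3.3 - 1.31 - 0.41
      = 5.14 m.

5.14


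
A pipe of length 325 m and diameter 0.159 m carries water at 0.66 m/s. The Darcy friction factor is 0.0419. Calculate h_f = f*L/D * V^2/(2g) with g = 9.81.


Darcy-Weisbach equation: h_f = f * (L/D) * V^2/(2g).
f * L/D = 0.0419 * 325/0.159 = 85.6447.
V^2/(2g) = 0.66^2 / (2*9.81) = 0.4356 / 19.62 = 0.0222 m.
h_f = 85.6447 * 0.0222 = 1.901 m.

1.901


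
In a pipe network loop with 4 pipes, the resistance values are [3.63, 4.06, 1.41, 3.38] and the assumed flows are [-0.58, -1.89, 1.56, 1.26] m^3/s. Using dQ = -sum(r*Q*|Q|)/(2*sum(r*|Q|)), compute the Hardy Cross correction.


Numerator terms (r*Q*|Q|): 3.63*-0.58*|-0.58| = -1.2211; 4.06*-1.89*|-1.89| = -14.5027; 1.41*1.56*|1.56| = 3.4314; 3.38*1.26*|1.26| = 5.3661.
Sum of numerator = -6.9264.
Denominator terms (r*|Q|): 3.63*|-0.58| = 2.1054; 4.06*|-1.89| = 7.6734; 1.41*|1.56| = 2.1996; 3.38*|1.26| = 4.2588.
2 * sum of denominator = 2 * 16.2372 = 32.4744.
dQ = --6.9264 / 32.4744 = 0.2133 m^3/s.

0.2133


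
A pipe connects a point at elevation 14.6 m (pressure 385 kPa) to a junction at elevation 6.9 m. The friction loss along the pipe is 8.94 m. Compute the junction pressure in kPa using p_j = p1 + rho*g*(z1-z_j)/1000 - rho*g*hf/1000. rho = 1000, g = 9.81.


Junction pressure: p_j = p1 + rho*g*(z1 - z_j)/1000 - rho*g*hf/1000.
Elevation term = 1000*9.81*(14.6 - 6.9)/1000 = 75.537 kPa.
Friction term = 1000*9.81*8.94/1000 = 87.701 kPa.
p_j = 385 + 75.537 - 87.701 = 372.84 kPa.

372.84


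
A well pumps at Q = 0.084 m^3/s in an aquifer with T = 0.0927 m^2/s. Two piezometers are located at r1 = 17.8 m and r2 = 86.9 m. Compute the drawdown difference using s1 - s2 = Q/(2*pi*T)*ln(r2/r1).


Thiem equation: s1 - s2 = Q/(2*pi*T) * ln(r2/r1).
ln(r2/r1) = ln(86.9/17.8) = 1.5856.
Q/(2*pi*T) = 0.084 / (2*pi*0.0927) = 0.084 / 0.5825 = 0.1442.
s1 - s2 = 0.1442 * 1.5856 = 0.2287 m.

0.2287


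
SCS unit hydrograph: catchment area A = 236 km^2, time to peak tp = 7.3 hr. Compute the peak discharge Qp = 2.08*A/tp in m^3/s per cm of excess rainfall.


SCS formula: Qp = 2.08 * A / tp.
Qp = 2.08 * 236 / 7.3
   = 490.88 / 7.3
   = 67.24 m^3/s per cm.

67.24


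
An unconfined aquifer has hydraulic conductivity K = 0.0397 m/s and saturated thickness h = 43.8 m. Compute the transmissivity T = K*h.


Transmissivity is defined as T = K * h.
T = 0.0397 * 43.8
  = 1.7389 m^2/s.

1.7389


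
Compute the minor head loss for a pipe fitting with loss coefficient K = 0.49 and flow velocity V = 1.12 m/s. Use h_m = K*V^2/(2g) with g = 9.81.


Minor loss formula: h_m = K * V^2/(2g).
V^2 = 1.12^2 = 1.2544.
V^2/(2g) = 1.2544 / 19.62 = 0.0639 m.
h_m = 0.49 * 0.0639 = 0.0313 m.

0.0313


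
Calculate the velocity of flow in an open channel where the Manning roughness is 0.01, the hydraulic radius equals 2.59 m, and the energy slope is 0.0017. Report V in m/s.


Manning's equation gives V = (1/n) * R^(2/3) * S^(1/2).
First, compute R^(2/3) = 2.59^(2/3) = 1.886.
Next, S^(1/2) = 0.0017^(1/2) = 0.041231.
Then 1/n = 1/0.01 = 100.0.
V = 100.0 * 1.886 * 0.041231 = 7.776 m/s.

7.776


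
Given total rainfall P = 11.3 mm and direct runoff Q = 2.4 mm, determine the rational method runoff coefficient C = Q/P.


The runoff coefficient C = runoff depth / rainfall depth.
C = 2.4 / 11.3
  = 0.2124.

0.2124


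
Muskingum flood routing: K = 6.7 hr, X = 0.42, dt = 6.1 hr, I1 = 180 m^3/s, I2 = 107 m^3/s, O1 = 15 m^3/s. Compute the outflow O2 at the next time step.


Muskingum coefficients:
denom = 2*K*(1-X) + dt = 2*6.7*(1-0.42) + 6.1 = 13.872.
C0 = (dt - 2*K*X)/denom = (6.1 - 2*6.7*0.42)/13.872 = 0.034.
C1 = (dt + 2*K*X)/denom = (6.1 + 2*6.7*0.42)/13.872 = 0.8454.
C2 = (2*K*(1-X) - dt)/denom = 0.1205.
O2 = C0*I2 + C1*I1 + C2*O1
   = 0.034*107 + 0.8454*180 + 0.1205*15
   = 157.63 m^3/s.

157.63


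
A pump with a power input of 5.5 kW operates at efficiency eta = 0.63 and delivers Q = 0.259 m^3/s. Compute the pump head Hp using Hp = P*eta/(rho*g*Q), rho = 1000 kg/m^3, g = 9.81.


Pump head formula: Hp = P * eta / (rho * g * Q).
Numerator: P * eta = 5.5 * 1000 * 0.63 = 3465.0 W.
Denominator: rho * g * Q = 1000 * 9.81 * 0.259 = 2540.79.
Hp = 3465.0 / 2540.79 = 1.36 m.

1.36


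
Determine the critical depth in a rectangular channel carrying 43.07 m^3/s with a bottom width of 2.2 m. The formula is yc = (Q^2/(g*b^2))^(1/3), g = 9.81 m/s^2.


Using yc = (Q^2 / (g * b^2))^(1/3):
Q^2 = 43.07^2 = 1855.02.
g * b^2 = 9.81 * 2.2^2 = 9.81 * 4.84 = 47.48.
Q^2 / (g*b^2) = 1855.02 / 47.48 = 39.0695.
yc = 39.0695^(1/3) = 3.3932 m.

3.3932


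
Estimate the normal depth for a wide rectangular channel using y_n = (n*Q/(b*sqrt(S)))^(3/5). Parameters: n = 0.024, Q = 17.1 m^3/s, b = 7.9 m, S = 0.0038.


We use the wide-channel approximation y_n = (n*Q/(b*sqrt(S)))^(3/5).
sqrt(S) = sqrt(0.0038) = 0.061644.
Numerator: n*Q = 0.024 * 17.1 = 0.4104.
Denominator: b*sqrt(S) = 7.9 * 0.061644 = 0.486988.
arg = 0.8427.
y_n = 0.8427^(3/5) = 0.9024 m.

0.9024


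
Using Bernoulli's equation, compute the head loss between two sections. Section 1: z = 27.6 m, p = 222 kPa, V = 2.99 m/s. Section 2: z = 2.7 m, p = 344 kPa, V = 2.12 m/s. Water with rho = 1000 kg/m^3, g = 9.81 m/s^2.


Total head at each section: H = z + p/(rho*g) + V^2/(2g).
H1 = 27.6 + 222*1000/(1000*9.81) + 2.99^2/(2*9.81)
   = 27.6 + 22.63 + 0.4557
   = 50.686 m.
H2 = 2.7 + 344*1000/(1000*9.81) + 2.12^2/(2*9.81)
   = 2.7 + 35.066 + 0.2291
   = 37.995 m.
h_L = H1 - H2 = 50.686 - 37.995 = 12.69 m.

12.69


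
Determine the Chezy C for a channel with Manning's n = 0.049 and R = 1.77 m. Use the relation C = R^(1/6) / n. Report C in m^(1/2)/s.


The Chezy coefficient relates to Manning's n through C = R^(1/6) / n.
R^(1/6) = 1.77^(1/6) = 1.099838.
C = 1.099838 / 0.049 = 22.45 m^(1/2)/s.

22.45


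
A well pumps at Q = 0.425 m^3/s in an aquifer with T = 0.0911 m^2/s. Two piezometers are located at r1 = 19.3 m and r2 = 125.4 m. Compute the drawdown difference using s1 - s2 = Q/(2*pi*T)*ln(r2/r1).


Thiem equation: s1 - s2 = Q/(2*pi*T) * ln(r2/r1).
ln(r2/r1) = ln(125.4/19.3) = 1.8714.
Q/(2*pi*T) = 0.425 / (2*pi*0.0911) = 0.425 / 0.5724 = 0.7425.
s1 - s2 = 0.7425 * 1.8714 = 1.3895 m.

1.3895


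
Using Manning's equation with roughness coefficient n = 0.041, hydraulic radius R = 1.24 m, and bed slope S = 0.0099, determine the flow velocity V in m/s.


Manning's equation gives V = (1/n) * R^(2/3) * S^(1/2).
First, compute R^(2/3) = 1.24^(2/3) = 1.1542.
Next, S^(1/2) = 0.0099^(1/2) = 0.099499.
Then 1/n = 1/0.041 = 24.39.
V = 24.39 * 1.1542 * 0.099499 = 2.801 m/s.

2.801


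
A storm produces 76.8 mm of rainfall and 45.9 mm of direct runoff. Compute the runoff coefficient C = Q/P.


The runoff coefficient C = runoff depth / rainfall depth.
C = 45.9 / 76.8
  = 0.5977.

0.5977


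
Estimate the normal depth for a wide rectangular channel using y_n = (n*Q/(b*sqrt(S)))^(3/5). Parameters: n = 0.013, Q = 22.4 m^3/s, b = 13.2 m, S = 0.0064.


We use the wide-channel approximation y_n = (n*Q/(b*sqrt(S)))^(3/5).
sqrt(S) = sqrt(0.0064) = 0.08.
Numerator: n*Q = 0.013 * 22.4 = 0.2912.
Denominator: b*sqrt(S) = 13.2 * 0.08 = 1.056.
arg = 0.2758.
y_n = 0.2758^(3/5) = 0.4617 m.

0.4617


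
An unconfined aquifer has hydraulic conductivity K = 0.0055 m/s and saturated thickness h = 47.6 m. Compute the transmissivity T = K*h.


Transmissivity is defined as T = K * h.
T = 0.0055 * 47.6
  = 0.2618 m^2/s.

0.2618


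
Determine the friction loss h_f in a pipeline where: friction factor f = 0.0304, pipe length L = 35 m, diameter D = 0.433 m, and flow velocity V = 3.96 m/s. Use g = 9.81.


Darcy-Weisbach equation: h_f = f * (L/D) * V^2/(2g).
f * L/D = 0.0304 * 35/0.433 = 2.4573.
V^2/(2g) = 3.96^2 / (2*9.81) = 15.6816 / 19.62 = 0.7993 m.
h_f = 2.4573 * 0.7993 = 1.964 m.

1.964


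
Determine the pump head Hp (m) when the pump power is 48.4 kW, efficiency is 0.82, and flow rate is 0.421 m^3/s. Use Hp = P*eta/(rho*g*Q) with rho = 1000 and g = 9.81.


Pump head formula: Hp = P * eta / (rho * g * Q).
Numerator: P * eta = 48.4 * 1000 * 0.82 = 39688.0 W.
Denominator: rho * g * Q = 1000 * 9.81 * 0.421 = 4130.01.
Hp = 39688.0 / 4130.01 = 9.61 m.

9.61


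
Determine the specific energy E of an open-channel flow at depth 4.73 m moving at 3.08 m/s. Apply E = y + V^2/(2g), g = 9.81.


Specific energy E = y + V^2/(2g).
Velocity head = V^2/(2g) = 3.08^2 / (2*9.81) = 9.4864 / 19.62 = 0.4835 m.
E = 4.73 + 0.4835 = 5.2135 m.

5.2135


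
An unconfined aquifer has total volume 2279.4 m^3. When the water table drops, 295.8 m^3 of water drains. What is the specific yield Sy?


Specific yield Sy = Volume drained / Total volume.
Sy = 295.8 / 2279.4
   = 0.1298.

0.1298


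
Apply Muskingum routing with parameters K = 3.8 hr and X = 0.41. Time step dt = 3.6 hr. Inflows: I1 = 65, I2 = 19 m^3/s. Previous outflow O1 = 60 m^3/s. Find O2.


Muskingum coefficients:
denom = 2*K*(1-X) + dt = 2*3.8*(1-0.41) + 3.6 = 8.084.
C0 = (dt - 2*K*X)/denom = (3.6 - 2*3.8*0.41)/8.084 = 0.0599.
C1 = (dt + 2*K*X)/denom = (3.6 + 2*3.8*0.41)/8.084 = 0.8308.
C2 = (2*K*(1-X) - dt)/denom = 0.1094.
O2 = C0*I2 + C1*I1 + C2*O1
   = 0.0599*19 + 0.8308*65 + 0.1094*60
   = 61.7 m^3/s.

61.7


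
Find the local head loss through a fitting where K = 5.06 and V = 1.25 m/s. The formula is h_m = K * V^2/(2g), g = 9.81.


Minor loss formula: h_m = K * V^2/(2g).
V^2 = 1.25^2 = 1.5625.
V^2/(2g) = 1.5625 / 19.62 = 0.0796 m.
h_m = 5.06 * 0.0796 = 0.403 m.

0.403


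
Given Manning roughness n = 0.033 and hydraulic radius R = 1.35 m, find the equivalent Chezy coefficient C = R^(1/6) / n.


The Chezy coefficient relates to Manning's n through C = R^(1/6) / n.
R^(1/6) = 1.35^(1/6) = 1.051289.
C = 1.051289 / 0.033 = 31.86 m^(1/2)/s.

31.86


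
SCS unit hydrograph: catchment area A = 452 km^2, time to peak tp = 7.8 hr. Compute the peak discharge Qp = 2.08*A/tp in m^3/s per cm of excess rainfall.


SCS formula: Qp = 2.08 * A / tp.
Qp = 2.08 * 452 / 7.8
   = 940.16 / 7.8
   = 120.53 m^3/s per cm.

120.53


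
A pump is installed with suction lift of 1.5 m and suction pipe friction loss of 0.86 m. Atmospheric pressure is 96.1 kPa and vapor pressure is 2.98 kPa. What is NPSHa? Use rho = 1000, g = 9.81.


NPSHa = p_atm/(rho*g) - z_s - hf_s - p_vap/(rho*g).
p_atm/(rho*g) = 96.1*1000 / (1000*9.81) = 9.796 m.
p_vap/(rho*g) = 2.98*1000 / (1000*9.81) = 0.304 m.
NPSHa = 9.796 - 1.5 - 0.86 - 0.304
      = 7.13 m.

7.13


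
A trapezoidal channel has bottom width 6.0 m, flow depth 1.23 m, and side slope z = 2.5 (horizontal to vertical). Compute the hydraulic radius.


For a trapezoidal section with side slope z:
A = (b + z*y)*y = (6.0 + 2.5*1.23)*1.23 = 11.162 m^2.
P = b + 2*y*sqrt(1 + z^2) = 6.0 + 2*1.23*sqrt(1 + 2.5^2) = 12.624 m.
R = A/P = 11.162 / 12.624 = 0.8842 m.

0.8842


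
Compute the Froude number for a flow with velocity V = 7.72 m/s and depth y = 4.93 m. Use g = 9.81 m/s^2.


The Froude number is defined as Fr = V / sqrt(g*y).
g*y = 9.81 * 4.93 = 48.3633.
sqrt(g*y) = sqrt(48.3633) = 6.9544.
Fr = 7.72 / 6.9544 = 1.1101.

1.1101


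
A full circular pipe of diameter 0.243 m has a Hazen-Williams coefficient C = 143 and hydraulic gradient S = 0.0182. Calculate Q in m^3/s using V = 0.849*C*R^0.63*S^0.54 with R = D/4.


For a full circular pipe, R = D/4 = 0.243/4 = 0.0607 m.
V = 0.849 * 143 * 0.0607^0.63 * 0.0182^0.54
  = 0.849 * 143 * 0.171251 * 0.114931
  = 2.3896 m/s.
Pipe area A = pi*D^2/4 = pi*0.243^2/4 = 0.0464 m^2.
Q = A * V = 0.0464 * 2.3896 = 0.1108 m^3/s.

0.1108


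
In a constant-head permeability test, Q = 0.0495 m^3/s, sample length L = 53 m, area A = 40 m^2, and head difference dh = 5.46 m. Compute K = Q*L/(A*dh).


From K = Q*L / (A*dh):
Numerator: Q*L = 0.0495 * 53 = 2.6235.
Denominator: A*dh = 40 * 5.46 = 218.4.
K = 2.6235 / 218.4 = 0.012012 m/s.

0.012012


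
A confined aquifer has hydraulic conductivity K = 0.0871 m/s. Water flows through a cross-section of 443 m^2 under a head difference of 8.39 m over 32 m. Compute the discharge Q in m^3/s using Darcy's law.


Darcy's law: Q = K * A * i, where i = dh/L.
Hydraulic gradient i = 8.39 / 32 = 0.262188.
Q = 0.0871 * 443 * 0.262188
  = 10.1166 m^3/s.

10.1166


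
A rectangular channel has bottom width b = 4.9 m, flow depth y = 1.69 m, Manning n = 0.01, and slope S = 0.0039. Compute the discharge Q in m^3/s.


For a rectangular channel, the cross-sectional area A = b * y = 4.9 * 1.69 = 8.28 m^2.
The wetted perimeter P = b + 2y = 4.9 + 2*1.69 = 8.28 m.
Hydraulic radius R = A/P = 8.28/8.28 = 1.0001 m.
Velocity V = (1/n)*R^(2/3)*S^(1/2) = (1/0.01)*1.0001^(2/3)*0.0039^(1/2) = 6.2455 m/s.
Discharge Q = A * V = 8.28 * 6.2455 = 51.719 m^3/s.

51.719


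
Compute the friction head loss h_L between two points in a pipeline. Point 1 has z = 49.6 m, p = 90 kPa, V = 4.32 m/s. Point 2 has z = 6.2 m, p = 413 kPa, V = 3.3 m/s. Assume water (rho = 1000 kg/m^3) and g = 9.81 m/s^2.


Total head at each section: H = z + p/(rho*g) + V^2/(2g).
H1 = 49.6 + 90*1000/(1000*9.81) + 4.32^2/(2*9.81)
   = 49.6 + 9.174 + 0.9512
   = 59.726 m.
H2 = 6.2 + 413*1000/(1000*9.81) + 3.3^2/(2*9.81)
   = 6.2 + 42.1 + 0.555
   = 48.855 m.
h_L = H1 - H2 = 59.726 - 48.855 = 10.871 m.

10.871


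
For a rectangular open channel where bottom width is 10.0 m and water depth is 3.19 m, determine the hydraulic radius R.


For a rectangular section:
Flow area A = b * y = 10.0 * 3.19 = 31.9 m^2.
Wetted perimeter P = b + 2y = 10.0 + 2*3.19 = 16.38 m.
Hydraulic radius R = A/P = 31.9 / 16.38 = 1.9475 m.

1.9475


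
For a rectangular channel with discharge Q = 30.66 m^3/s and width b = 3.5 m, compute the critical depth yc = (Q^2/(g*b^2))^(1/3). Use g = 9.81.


Using yc = (Q^2 / (g * b^2))^(1/3):
Q^2 = 30.66^2 = 940.04.
g * b^2 = 9.81 * 3.5^2 = 9.81 * 12.25 = 120.17.
Q^2 / (g*b^2) = 940.04 / 120.17 = 7.8226.
yc = 7.8226^(1/3) = 1.9851 m.

1.9851


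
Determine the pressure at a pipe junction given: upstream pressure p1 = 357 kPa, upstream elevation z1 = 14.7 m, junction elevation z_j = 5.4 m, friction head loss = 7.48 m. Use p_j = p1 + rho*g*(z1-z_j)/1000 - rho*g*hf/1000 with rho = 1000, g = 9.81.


Junction pressure: p_j = p1 + rho*g*(z1 - z_j)/1000 - rho*g*hf/1000.
Elevation term = 1000*9.81*(14.7 - 5.4)/1000 = 91.233 kPa.
Friction term = 1000*9.81*7.48/1000 = 73.379 kPa.
p_j = 357 + 91.233 - 73.379 = 374.85 kPa.

374.85


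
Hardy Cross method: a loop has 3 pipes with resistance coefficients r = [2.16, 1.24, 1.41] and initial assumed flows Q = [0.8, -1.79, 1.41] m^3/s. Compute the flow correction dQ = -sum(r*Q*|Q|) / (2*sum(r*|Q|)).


Numerator terms (r*Q*|Q|): 2.16*0.8*|0.8| = 1.3824; 1.24*-1.79*|-1.79| = -3.9731; 1.41*1.41*|1.41| = 2.8032.
Sum of numerator = 0.2125.
Denominator terms (r*|Q|): 2.16*|0.8| = 1.728; 1.24*|-1.79| = 2.2196; 1.41*|1.41| = 1.9881.
2 * sum of denominator = 2 * 5.9357 = 11.8714.
dQ = -0.2125 / 11.8714 = -0.0179 m^3/s.

-0.0179


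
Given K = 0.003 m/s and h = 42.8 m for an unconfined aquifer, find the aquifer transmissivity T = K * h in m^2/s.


Transmissivity is defined as T = K * h.
T = 0.003 * 42.8
  = 0.1284 m^2/s.

0.1284


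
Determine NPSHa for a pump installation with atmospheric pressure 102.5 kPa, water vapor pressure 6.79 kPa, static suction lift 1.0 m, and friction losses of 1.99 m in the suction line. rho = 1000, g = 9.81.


NPSHa = p_atm/(rho*g) - z_s - hf_s - p_vap/(rho*g).
p_atm/(rho*g) = 102.5*1000 / (1000*9.81) = 10.449 m.
p_vap/(rho*g) = 6.79*1000 / (1000*9.81) = 0.692 m.
NPSHa = 10.449 - 1.0 - 1.99 - 0.692
      = 6.77 m.

6.77


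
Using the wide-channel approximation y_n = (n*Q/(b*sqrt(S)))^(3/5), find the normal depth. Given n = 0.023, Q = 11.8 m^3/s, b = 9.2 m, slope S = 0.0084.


We use the wide-channel approximation y_n = (n*Q/(b*sqrt(S)))^(3/5).
sqrt(S) = sqrt(0.0084) = 0.091652.
Numerator: n*Q = 0.023 * 11.8 = 0.2714.
Denominator: b*sqrt(S) = 9.2 * 0.091652 = 0.843198.
arg = 0.3219.
y_n = 0.3219^(3/5) = 0.5065 m.

0.5065


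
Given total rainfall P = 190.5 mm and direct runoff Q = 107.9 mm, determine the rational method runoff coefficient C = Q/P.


The runoff coefficient C = runoff depth / rainfall depth.
C = 107.9 / 190.5
  = 0.5664.

0.5664


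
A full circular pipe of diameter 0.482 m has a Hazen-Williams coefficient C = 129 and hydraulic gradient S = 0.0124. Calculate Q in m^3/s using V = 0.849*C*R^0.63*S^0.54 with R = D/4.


For a full circular pipe, R = D/4 = 0.482/4 = 0.1205 m.
V = 0.849 * 129 * 0.1205^0.63 * 0.0124^0.54
  = 0.849 * 129 * 0.263646 * 0.093422
  = 2.6975 m/s.
Pipe area A = pi*D^2/4 = pi*0.482^2/4 = 0.1825 m^2.
Q = A * V = 0.1825 * 2.6975 = 0.4922 m^3/s.

0.4922


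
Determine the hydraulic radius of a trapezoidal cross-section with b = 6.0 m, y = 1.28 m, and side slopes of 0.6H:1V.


For a trapezoidal section with side slope z:
A = (b + z*y)*y = (6.0 + 0.6*1.28)*1.28 = 8.663 m^2.
P = b + 2*y*sqrt(1 + z^2) = 6.0 + 2*1.28*sqrt(1 + 0.6^2) = 8.985 m.
R = A/P = 8.663 / 8.985 = 0.9641 m.

0.9641


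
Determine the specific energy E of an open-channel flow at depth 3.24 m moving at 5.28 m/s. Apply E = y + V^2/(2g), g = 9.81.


Specific energy E = y + V^2/(2g).
Velocity head = V^2/(2g) = 5.28^2 / (2*9.81) = 27.8784 / 19.62 = 1.4209 m.
E = 3.24 + 1.4209 = 4.6609 m.

4.6609


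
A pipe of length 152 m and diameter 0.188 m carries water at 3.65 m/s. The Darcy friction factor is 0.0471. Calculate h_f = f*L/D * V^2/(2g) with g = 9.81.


Darcy-Weisbach equation: h_f = f * (L/D) * V^2/(2g).
f * L/D = 0.0471 * 152/0.188 = 38.0809.
V^2/(2g) = 3.65^2 / (2*9.81) = 13.3225 / 19.62 = 0.679 m.
h_f = 38.0809 * 0.679 = 25.858 m.

25.858


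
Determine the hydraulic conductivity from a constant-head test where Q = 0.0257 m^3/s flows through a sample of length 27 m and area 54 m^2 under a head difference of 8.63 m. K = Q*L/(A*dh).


From K = Q*L / (A*dh):
Numerator: Q*L = 0.0257 * 27 = 0.6939.
Denominator: A*dh = 54 * 8.63 = 466.02.
K = 0.6939 / 466.02 = 0.001489 m/s.

0.001489


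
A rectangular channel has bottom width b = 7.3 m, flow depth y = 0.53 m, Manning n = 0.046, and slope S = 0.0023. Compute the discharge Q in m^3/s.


For a rectangular channel, the cross-sectional area A = b * y = 7.3 * 0.53 = 3.87 m^2.
The wetted perimeter P = b + 2y = 7.3 + 2*0.53 = 8.36 m.
Hydraulic radius R = A/P = 3.87/8.36 = 0.4628 m.
Velocity V = (1/n)*R^(2/3)*S^(1/2) = (1/0.046)*0.4628^(2/3)*0.0023^(1/2) = 0.6238 m/s.
Discharge Q = A * V = 3.87 * 0.6238 = 2.413 m^3/s.

2.413


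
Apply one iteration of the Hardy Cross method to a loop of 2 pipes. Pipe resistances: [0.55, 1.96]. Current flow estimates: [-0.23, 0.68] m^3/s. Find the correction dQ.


Numerator terms (r*Q*|Q|): 0.55*-0.23*|-0.23| = -0.0291; 1.96*0.68*|0.68| = 0.9063.
Sum of numerator = 0.8772.
Denominator terms (r*|Q|): 0.55*|-0.23| = 0.1265; 1.96*|0.68| = 1.3328.
2 * sum of denominator = 2 * 1.4593 = 2.9186.
dQ = -0.8772 / 2.9186 = -0.3006 m^3/s.

-0.3006


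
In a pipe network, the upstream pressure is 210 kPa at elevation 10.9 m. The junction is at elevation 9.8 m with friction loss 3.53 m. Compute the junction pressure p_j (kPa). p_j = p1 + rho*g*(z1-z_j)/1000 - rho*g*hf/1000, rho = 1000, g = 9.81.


Junction pressure: p_j = p1 + rho*g*(z1 - z_j)/1000 - rho*g*hf/1000.
Elevation term = 1000*9.81*(10.9 - 9.8)/1000 = 10.791 kPa.
Friction term = 1000*9.81*3.53/1000 = 34.629 kPa.
p_j = 210 + 10.791 - 34.629 = 186.16 kPa.

186.16


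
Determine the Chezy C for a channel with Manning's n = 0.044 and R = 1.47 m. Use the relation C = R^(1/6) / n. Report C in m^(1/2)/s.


The Chezy coefficient relates to Manning's n through C = R^(1/6) / n.
R^(1/6) = 1.47^(1/6) = 1.066317.
C = 1.066317 / 0.044 = 24.23 m^(1/2)/s.

24.23


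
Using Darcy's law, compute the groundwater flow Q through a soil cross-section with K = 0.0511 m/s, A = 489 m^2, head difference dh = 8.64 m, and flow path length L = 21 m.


Darcy's law: Q = K * A * i, where i = dh/L.
Hydraulic gradient i = 8.64 / 21 = 0.411429.
Q = 0.0511 * 489 * 0.411429
  = 10.2807 m^3/s.

10.2807


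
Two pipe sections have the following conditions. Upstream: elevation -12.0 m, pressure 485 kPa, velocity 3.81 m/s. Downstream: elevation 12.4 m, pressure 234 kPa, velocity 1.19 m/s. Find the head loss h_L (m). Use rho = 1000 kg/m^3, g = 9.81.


Total head at each section: H = z + p/(rho*g) + V^2/(2g).
H1 = -12.0 + 485*1000/(1000*9.81) + 3.81^2/(2*9.81)
   = -12.0 + 49.439 + 0.7399
   = 38.179 m.
H2 = 12.4 + 234*1000/(1000*9.81) + 1.19^2/(2*9.81)
   = 12.4 + 23.853 + 0.0722
   = 36.325 m.
h_L = H1 - H2 = 38.179 - 36.325 = 1.854 m.

1.854


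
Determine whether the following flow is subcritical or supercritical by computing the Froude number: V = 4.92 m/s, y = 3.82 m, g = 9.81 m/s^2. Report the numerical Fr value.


The Froude number is defined as Fr = V / sqrt(g*y).
g*y = 9.81 * 3.82 = 37.4742.
sqrt(g*y) = sqrt(37.4742) = 6.1216.
Fr = 4.92 / 6.1216 = 0.8037.
Since Fr < 1, the flow is subcritical.

0.8037


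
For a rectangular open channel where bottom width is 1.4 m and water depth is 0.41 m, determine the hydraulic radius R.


For a rectangular section:
Flow area A = b * y = 1.4 * 0.41 = 0.57 m^2.
Wetted perimeter P = b + 2y = 1.4 + 2*0.41 = 2.22 m.
Hydraulic radius R = A/P = 0.57 / 2.22 = 0.2586 m.

0.2586


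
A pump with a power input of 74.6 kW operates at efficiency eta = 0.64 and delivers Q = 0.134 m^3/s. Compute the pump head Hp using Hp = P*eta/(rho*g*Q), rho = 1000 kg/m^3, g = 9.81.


Pump head formula: Hp = P * eta / (rho * g * Q).
Numerator: P * eta = 74.6 * 1000 * 0.64 = 47744.0 W.
Denominator: rho * g * Q = 1000 * 9.81 * 0.134 = 1314.54.
Hp = 47744.0 / 1314.54 = 36.32 m.

36.32


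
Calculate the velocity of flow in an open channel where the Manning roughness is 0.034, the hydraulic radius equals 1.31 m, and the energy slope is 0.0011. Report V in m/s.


Manning's equation gives V = (1/n) * R^(2/3) * S^(1/2).
First, compute R^(2/3) = 1.31^(2/3) = 1.1972.
Next, S^(1/2) = 0.0011^(1/2) = 0.033166.
Then 1/n = 1/0.034 = 29.41.
V = 29.41 * 1.1972 * 0.033166 = 1.1679 m/s.

1.1679


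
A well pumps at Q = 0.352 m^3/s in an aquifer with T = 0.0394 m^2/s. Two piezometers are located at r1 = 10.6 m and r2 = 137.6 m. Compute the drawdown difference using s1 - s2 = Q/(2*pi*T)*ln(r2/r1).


Thiem equation: s1 - s2 = Q/(2*pi*T) * ln(r2/r1).
ln(r2/r1) = ln(137.6/10.6) = 2.5635.
Q/(2*pi*T) = 0.352 / (2*pi*0.0394) = 0.352 / 0.2476 = 1.4219.
s1 - s2 = 1.4219 * 2.5635 = 3.645 m.

3.645


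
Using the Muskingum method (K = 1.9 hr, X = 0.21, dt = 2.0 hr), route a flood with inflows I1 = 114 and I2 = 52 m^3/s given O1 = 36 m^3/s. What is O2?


Muskingum coefficients:
denom = 2*K*(1-X) + dt = 2*1.9*(1-0.21) + 2.0 = 5.002.
C0 = (dt - 2*K*X)/denom = (2.0 - 2*1.9*0.21)/5.002 = 0.2403.
C1 = (dt + 2*K*X)/denom = (2.0 + 2*1.9*0.21)/5.002 = 0.5594.
C2 = (2*K*(1-X) - dt)/denom = 0.2003.
O2 = C0*I2 + C1*I1 + C2*O1
   = 0.2403*52 + 0.5594*114 + 0.2003*36
   = 83.48 m^3/s.

83.48


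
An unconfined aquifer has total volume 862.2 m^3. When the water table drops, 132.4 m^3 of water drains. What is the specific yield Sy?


Specific yield Sy = Volume drained / Total volume.
Sy = 132.4 / 862.2
   = 0.1536.

0.1536


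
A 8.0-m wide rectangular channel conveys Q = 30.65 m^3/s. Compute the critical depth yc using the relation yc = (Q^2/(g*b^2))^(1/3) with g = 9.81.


Using yc = (Q^2 / (g * b^2))^(1/3):
Q^2 = 30.65^2 = 939.42.
g * b^2 = 9.81 * 8.0^2 = 9.81 * 64.0 = 627.84.
Q^2 / (g*b^2) = 939.42 / 627.84 = 1.4963.
yc = 1.4963^(1/3) = 1.1438 m.

1.1438


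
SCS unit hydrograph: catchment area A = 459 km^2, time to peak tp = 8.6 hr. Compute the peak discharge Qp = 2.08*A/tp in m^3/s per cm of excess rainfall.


SCS formula: Qp = 2.08 * A / tp.
Qp = 2.08 * 459 / 8.6
   = 954.72 / 8.6
   = 111.01 m^3/s per cm.

111.01


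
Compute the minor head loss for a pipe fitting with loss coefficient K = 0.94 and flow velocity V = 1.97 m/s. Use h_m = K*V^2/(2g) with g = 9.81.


Minor loss formula: h_m = K * V^2/(2g).
V^2 = 1.97^2 = 3.8809.
V^2/(2g) = 3.8809 / 19.62 = 0.1978 m.
h_m = 0.94 * 0.1978 = 0.1859 m.

0.1859


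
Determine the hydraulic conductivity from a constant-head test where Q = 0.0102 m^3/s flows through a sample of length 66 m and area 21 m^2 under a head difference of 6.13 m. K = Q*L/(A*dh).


From K = Q*L / (A*dh):
Numerator: Q*L = 0.0102 * 66 = 0.6732.
Denominator: A*dh = 21 * 6.13 = 128.73.
K = 0.6732 / 128.73 = 0.00523 m/s.

0.00523


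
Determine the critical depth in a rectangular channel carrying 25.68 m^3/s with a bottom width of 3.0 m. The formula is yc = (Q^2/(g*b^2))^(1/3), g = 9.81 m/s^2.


Using yc = (Q^2 / (g * b^2))^(1/3):
Q^2 = 25.68^2 = 659.46.
g * b^2 = 9.81 * 3.0^2 = 9.81 * 9.0 = 88.29.
Q^2 / (g*b^2) = 659.46 / 88.29 = 7.4692.
yc = 7.4692^(1/3) = 1.9548 m.

1.9548


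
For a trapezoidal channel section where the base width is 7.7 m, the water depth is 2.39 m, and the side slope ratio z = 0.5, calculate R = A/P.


For a trapezoidal section with side slope z:
A = (b + z*y)*y = (7.7 + 0.5*2.39)*2.39 = 21.259 m^2.
P = b + 2*y*sqrt(1 + z^2) = 7.7 + 2*2.39*sqrt(1 + 0.5^2) = 13.044 m.
R = A/P = 21.259 / 13.044 = 1.6298 m.

1.6298


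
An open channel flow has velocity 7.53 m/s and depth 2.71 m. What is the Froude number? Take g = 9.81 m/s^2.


The Froude number is defined as Fr = V / sqrt(g*y).
g*y = 9.81 * 2.71 = 26.5851.
sqrt(g*y) = sqrt(26.5851) = 5.1561.
Fr = 7.53 / 5.1561 = 1.4604.

1.4604


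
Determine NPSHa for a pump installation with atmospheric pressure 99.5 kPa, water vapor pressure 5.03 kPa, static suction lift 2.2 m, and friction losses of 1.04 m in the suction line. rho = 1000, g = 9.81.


NPSHa = p_atm/(rho*g) - z_s - hf_s - p_vap/(rho*g).
p_atm/(rho*g) = 99.5*1000 / (1000*9.81) = 10.143 m.
p_vap/(rho*g) = 5.03*1000 / (1000*9.81) = 0.513 m.
NPSHa = 10.143 - 2.2 - 1.04 - 0.513
      = 6.39 m.

6.39


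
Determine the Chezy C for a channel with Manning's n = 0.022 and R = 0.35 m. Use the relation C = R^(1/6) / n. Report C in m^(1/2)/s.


The Chezy coefficient relates to Manning's n through C = R^(1/6) / n.
R^(1/6) = 0.35^(1/6) = 0.839482.
C = 0.839482 / 0.022 = 38.16 m^(1/2)/s.

38.16


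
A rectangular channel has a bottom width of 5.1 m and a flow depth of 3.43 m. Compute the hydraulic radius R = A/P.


For a rectangular section:
Flow area A = b * y = 5.1 * 3.43 = 17.49 m^2.
Wetted perimeter P = b + 2y = 5.1 + 2*3.43 = 11.96 m.
Hydraulic radius R = A/P = 17.49 / 11.96 = 1.4626 m.

1.4626


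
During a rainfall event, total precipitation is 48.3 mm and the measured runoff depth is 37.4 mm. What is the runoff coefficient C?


The runoff coefficient C = runoff depth / rainfall depth.
C = 37.4 / 48.3
  = 0.7743.

0.7743


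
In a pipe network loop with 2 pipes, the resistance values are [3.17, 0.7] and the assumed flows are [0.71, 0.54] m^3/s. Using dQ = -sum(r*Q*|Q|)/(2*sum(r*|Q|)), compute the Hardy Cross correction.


Numerator terms (r*Q*|Q|): 3.17*0.71*|0.71| = 1.598; 0.7*0.54*|0.54| = 0.2041.
Sum of numerator = 1.8021.
Denominator terms (r*|Q|): 3.17*|0.71| = 2.2507; 0.7*|0.54| = 0.378.
2 * sum of denominator = 2 * 2.6287 = 5.2574.
dQ = -1.8021 / 5.2574 = -0.3428 m^3/s.

-0.3428


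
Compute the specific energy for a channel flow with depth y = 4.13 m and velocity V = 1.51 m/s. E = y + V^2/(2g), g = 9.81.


Specific energy E = y + V^2/(2g).
Velocity head = V^2/(2g) = 1.51^2 / (2*9.81) = 2.2801 / 19.62 = 0.1162 m.
E = 4.13 + 0.1162 = 4.2462 m.

4.2462


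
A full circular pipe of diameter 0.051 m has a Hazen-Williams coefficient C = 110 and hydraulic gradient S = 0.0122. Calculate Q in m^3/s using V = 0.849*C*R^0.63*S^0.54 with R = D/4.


For a full circular pipe, R = D/4 = 0.051/4 = 0.0127 m.
V = 0.849 * 110 * 0.0127^0.63 * 0.0122^0.54
  = 0.849 * 110 * 0.064043 * 0.092605
  = 0.5539 m/s.
Pipe area A = pi*D^2/4 = pi*0.051^2/4 = 0.002 m^2.
Q = A * V = 0.002 * 0.5539 = 0.0011 m^3/s.

0.0011


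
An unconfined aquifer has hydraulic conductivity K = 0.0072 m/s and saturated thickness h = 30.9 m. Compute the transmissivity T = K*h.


Transmissivity is defined as T = K * h.
T = 0.0072 * 30.9
  = 0.2225 m^2/s.

0.2225


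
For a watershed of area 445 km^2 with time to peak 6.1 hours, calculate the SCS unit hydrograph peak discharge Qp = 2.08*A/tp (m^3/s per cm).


SCS formula: Qp = 2.08 * A / tp.
Qp = 2.08 * 445 / 6.1
   = 925.6 / 6.1
   = 151.74 m^3/s per cm.

151.74


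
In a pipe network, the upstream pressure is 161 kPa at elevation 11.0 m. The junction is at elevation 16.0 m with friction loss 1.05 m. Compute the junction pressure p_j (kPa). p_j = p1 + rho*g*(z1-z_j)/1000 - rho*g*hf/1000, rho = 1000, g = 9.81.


Junction pressure: p_j = p1 + rho*g*(z1 - z_j)/1000 - rho*g*hf/1000.
Elevation term = 1000*9.81*(11.0 - 16.0)/1000 = -49.05 kPa.
Friction term = 1000*9.81*1.05/1000 = 10.3 kPa.
p_j = 161 + -49.05 - 10.3 = 101.65 kPa.

101.65


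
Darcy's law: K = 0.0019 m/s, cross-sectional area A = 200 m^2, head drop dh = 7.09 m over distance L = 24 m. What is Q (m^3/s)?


Darcy's law: Q = K * A * i, where i = dh/L.
Hydraulic gradient i = 7.09 / 24 = 0.295417.
Q = 0.0019 * 200 * 0.295417
  = 0.1123 m^3/s.

0.1123


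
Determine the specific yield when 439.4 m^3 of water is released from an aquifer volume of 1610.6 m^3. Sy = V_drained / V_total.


Specific yield Sy = Volume drained / Total volume.
Sy = 439.4 / 1610.6
   = 0.2728.

0.2728


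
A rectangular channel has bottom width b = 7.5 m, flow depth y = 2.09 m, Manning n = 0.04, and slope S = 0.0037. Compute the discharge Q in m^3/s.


For a rectangular channel, the cross-sectional area A = b * y = 7.5 * 2.09 = 15.67 m^2.
The wetted perimeter P = b + 2y = 7.5 + 2*2.09 = 11.68 m.
Hydraulic radius R = A/P = 15.67/11.68 = 1.342 m.
Velocity V = (1/n)*R^(2/3)*S^(1/2) = (1/0.04)*1.342^(2/3)*0.0037^(1/2) = 1.8502 m/s.
Discharge Q = A * V = 15.67 * 1.8502 = 29.002 m^3/s.

29.002


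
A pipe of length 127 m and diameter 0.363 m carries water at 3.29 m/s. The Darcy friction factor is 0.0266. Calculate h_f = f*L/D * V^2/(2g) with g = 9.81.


Darcy-Weisbach equation: h_f = f * (L/D) * V^2/(2g).
f * L/D = 0.0266 * 127/0.363 = 9.3063.
V^2/(2g) = 3.29^2 / (2*9.81) = 10.8241 / 19.62 = 0.5517 m.
h_f = 9.3063 * 0.5517 = 5.134 m.

5.134


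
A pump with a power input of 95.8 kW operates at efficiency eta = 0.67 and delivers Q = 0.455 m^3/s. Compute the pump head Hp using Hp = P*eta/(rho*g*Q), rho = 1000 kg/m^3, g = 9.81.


Pump head formula: Hp = P * eta / (rho * g * Q).
Numerator: P * eta = 95.8 * 1000 * 0.67 = 64186.0 W.
Denominator: rho * g * Q = 1000 * 9.81 * 0.455 = 4463.55.
Hp = 64186.0 / 4463.55 = 14.38 m.

14.38
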